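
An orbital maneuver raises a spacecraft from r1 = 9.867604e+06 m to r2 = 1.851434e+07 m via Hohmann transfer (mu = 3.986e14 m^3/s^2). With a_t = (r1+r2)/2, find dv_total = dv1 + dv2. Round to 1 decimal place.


Step 1: Transfer semi-major axis a_t = (9.867604e+06 + 1.851434e+07) / 2 = 1.419097e+07 m
Step 2: v1 (circular at r1) = sqrt(mu/r1) = 6355.69 m/s
Step 3: v_t1 = sqrt(mu*(2/r1 - 1/a_t)) = 7259.57 m/s
Step 4: dv1 = |7259.57 - 6355.69| = 903.88 m/s
Step 5: v2 (circular at r2) = 4639.96 m/s, v_t2 = 3869.14 m/s
Step 6: dv2 = |4639.96 - 3869.14| = 770.82 m/s
Step 7: Total delta-v = 903.88 + 770.82 = 1674.7 m/s

1674.7


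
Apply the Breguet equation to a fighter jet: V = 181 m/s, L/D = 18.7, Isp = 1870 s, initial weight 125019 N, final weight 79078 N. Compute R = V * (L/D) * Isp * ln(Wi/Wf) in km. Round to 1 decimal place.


Step 1: Coefficient = V * (L/D) * Isp = 181 * 18.7 * 1870 = 6329389.0 m
Step 2: Wi/Wf = 125019 / 79078 = 1.580958
Step 3: ln(1.580958) = 0.458031
Step 4: R = 6329389.0 * 0.458031 = 2899056.5 m = 2899.1 km

2899.1


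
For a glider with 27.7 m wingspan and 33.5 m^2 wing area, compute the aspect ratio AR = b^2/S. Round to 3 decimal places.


Step 1: b^2 = 27.7^2 = 767.29
Step 2: AR = 767.29 / 33.5 = 22.904

22.904


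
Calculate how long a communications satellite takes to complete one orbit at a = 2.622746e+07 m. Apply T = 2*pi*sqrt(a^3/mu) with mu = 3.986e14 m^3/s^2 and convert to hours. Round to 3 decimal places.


Step 1: a^3 / mu = 1.804134e+22 / 3.986e14 = 4.526176e+07
Step 2: sqrt(4.526176e+07) = 6727.6858 s
Step 3: T = 2*pi * 6727.6858 = 42271.3 s
Step 4: T in hours = 42271.3 / 3600 = 11.742 hours

11.742


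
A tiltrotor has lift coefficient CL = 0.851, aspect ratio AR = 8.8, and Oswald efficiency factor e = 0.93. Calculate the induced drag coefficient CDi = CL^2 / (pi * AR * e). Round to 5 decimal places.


Step 1: CL^2 = 0.851^2 = 0.724201
Step 2: pi * AR * e = 3.14159 * 8.8 * 0.93 = 25.710794
Step 3: CDi = 0.724201 / 25.710794 = 0.02817

0.02817


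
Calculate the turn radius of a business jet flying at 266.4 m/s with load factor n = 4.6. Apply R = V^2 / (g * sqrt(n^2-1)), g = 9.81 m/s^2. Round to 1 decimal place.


Step 1: V^2 = 266.4^2 = 70968.96
Step 2: n^2 - 1 = 4.6^2 - 1 = 20.16
Step 3: sqrt(20.16) = 4.489989
Step 4: R = 70968.96 / (9.81 * 4.489989) = 1611.2 m

1611.2


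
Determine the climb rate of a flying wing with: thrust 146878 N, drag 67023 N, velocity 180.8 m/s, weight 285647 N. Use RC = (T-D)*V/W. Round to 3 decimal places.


Step 1: Excess thrust = T - D = 146878 - 67023 = 79855 N
Step 2: Excess power = 79855 * 180.8 = 14437784.0 W
Step 3: RC = 14437784.0 / 285647 = 50.544 m/s

50.544


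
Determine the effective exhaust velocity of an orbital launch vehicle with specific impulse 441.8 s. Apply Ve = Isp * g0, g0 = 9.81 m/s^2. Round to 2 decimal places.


Step 1: Ve = Isp * g0 = 441.8 * 9.81
Step 2: Ve = 4334.06 m/s

4334.06


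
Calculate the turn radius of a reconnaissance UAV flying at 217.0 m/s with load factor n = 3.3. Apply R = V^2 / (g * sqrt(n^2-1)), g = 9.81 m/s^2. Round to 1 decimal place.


Step 1: V^2 = 217.0^2 = 47089.0
Step 2: n^2 - 1 = 3.3^2 - 1 = 9.89
Step 3: sqrt(9.89) = 3.144837
Step 4: R = 47089.0 / (9.81 * 3.144837) = 1526.3 m

1526.3


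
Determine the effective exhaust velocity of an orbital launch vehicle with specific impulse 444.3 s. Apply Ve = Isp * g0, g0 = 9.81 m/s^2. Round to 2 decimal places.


Step 1: Ve = Isp * g0 = 444.3 * 9.81
Step 2: Ve = 4358.58 m/s

4358.58


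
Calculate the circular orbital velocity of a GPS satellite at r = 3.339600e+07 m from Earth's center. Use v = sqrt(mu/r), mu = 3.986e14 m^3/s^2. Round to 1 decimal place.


Step 1: mu / r = 3.986e14 / 3.339600e+07 = 11935561.145
Step 2: v = sqrt(11935561.145) = 3454.8 m/s

3454.8


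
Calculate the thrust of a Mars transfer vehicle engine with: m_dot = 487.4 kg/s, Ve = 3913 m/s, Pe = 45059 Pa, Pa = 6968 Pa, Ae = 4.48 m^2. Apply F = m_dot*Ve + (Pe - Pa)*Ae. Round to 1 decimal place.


Step 1: Momentum thrust = m_dot * Ve = 487.4 * 3913 = 1907196.2 N
Step 2: Pressure thrust = (Pe - Pa) * Ae = (45059 - 6968) * 4.48 = 170647.68 N
Step 3: Total thrust F = 1907196.2 + 170647.68 = 2077843.9 N

2077843.9


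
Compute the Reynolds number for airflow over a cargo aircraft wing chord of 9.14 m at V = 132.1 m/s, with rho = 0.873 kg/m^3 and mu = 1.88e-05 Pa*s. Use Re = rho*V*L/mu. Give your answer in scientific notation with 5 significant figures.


Step 1: Numerator = rho * V * L = 0.873 * 132.1 * 9.14 = 1054.054962
Step 2: Re = 1054.054962 / 1.88e-05
Step 3: Re = 5.6067e+07

5.6067e+07


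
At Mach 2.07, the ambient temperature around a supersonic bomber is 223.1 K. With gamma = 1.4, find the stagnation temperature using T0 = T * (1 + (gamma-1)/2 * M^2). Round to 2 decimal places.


Step 1: (gamma-1)/2 = 0.2
Step 2: M^2 = 4.2849
Step 3: 1 + 0.2 * 4.2849 = 1.85698
Step 4: T0 = 223.1 * 1.85698 = 414.29 K

414.29


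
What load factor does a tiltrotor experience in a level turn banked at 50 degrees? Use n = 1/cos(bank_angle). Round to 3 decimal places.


Step 1: Convert 50 degrees to radians = 0.872665
Step 2: cos(50 deg) = 0.642788
Step 3: n = 1 / 0.642788 = 1.556

1.556


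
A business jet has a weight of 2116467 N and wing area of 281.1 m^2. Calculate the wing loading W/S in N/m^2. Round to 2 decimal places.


Step 1: Wing loading = W / S = 2116467 / 281.1
Step 2: Wing loading = 7529.23 N/m^2

7529.23


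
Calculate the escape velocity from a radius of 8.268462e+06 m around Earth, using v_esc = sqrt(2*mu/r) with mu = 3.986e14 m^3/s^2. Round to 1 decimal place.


Step 1: 2*mu/r = 2 * 3.986e14 / 8.268462e+06 = 96414544.8089
Step 2: v_esc = sqrt(96414544.8089) = 9819.1 m/s

9819.1


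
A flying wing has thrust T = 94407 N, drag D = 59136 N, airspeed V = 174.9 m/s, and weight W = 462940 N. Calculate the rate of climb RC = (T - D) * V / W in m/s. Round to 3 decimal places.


Step 1: Excess thrust = T - D = 94407 - 59136 = 35271 N
Step 2: Excess power = 35271 * 174.9 = 6168897.9 W
Step 3: RC = 6168897.9 / 462940 = 13.325 m/s

13.325


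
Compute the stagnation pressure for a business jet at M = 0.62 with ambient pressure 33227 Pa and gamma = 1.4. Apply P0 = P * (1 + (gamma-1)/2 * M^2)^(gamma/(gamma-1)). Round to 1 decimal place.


Step 1: (gamma-1)/2 * M^2 = 0.2 * 0.3844 = 0.07688
Step 2: 1 + 0.07688 = 1.07688
Step 3: Exponent gamma/(gamma-1) = 3.5
Step 4: P0 = 33227 * 1.07688^3.5 = 43060.3 Pa

43060.3


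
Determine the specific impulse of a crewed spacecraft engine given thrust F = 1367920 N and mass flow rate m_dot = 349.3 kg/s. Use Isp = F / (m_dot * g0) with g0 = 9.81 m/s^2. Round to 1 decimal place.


Step 1: m_dot * g0 = 349.3 * 9.81 = 3426.63
Step 2: Isp = 1367920 / 3426.63 = 399.2 s

399.2


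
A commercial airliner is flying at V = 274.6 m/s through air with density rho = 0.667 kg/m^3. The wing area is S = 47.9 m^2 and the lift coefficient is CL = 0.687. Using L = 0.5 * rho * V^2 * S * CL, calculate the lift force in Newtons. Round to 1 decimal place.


Step 1: Calculate dynamic pressure q = 0.5 * 0.667 * 274.6^2 = 0.5 * 0.667 * 75405.16 = 25147.6209 Pa
Step 2: Multiply by wing area and lift coefficient: L = 25147.6209 * 47.9 * 0.687
Step 3: L = 1204571.0392 * 0.687 = 827540.3 N

827540.3


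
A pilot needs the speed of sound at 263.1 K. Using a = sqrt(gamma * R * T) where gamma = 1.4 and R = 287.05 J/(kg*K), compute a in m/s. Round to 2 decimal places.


Step 1: gamma * R * T = 1.4 * 287.05 * 263.1 = 105731.997
Step 2: a = sqrt(105731.997) = 325.16 m/s

325.16


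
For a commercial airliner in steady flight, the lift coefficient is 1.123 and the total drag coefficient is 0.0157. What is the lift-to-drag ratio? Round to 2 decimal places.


Step 1: L/D = CL / CD = 1.123 / 0.0157
Step 2: L/D = 71.53

71.53


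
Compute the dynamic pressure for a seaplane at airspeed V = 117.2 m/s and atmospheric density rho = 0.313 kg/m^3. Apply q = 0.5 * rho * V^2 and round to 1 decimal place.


Step 1: V^2 = 117.2^2 = 13735.84
Step 2: q = 0.5 * 0.313 * 13735.84
Step 3: q = 2149.7 Pa

2149.7


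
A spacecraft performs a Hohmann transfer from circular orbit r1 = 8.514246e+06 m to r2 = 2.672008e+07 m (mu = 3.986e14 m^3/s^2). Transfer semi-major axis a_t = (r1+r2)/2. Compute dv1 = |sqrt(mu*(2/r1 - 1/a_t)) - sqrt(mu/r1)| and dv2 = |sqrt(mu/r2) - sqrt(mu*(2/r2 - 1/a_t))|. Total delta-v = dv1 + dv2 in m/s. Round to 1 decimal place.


Step 1: Transfer semi-major axis a_t = (8.514246e+06 + 2.672008e+07) / 2 = 1.761716e+07 m
Step 2: v1 (circular at r1) = sqrt(mu/r1) = 6842.2 m/s
Step 3: v_t1 = sqrt(mu*(2/r1 - 1/a_t)) = 8426.48 m/s
Step 4: dv1 = |8426.48 - 6842.2| = 1584.29 m/s
Step 5: v2 (circular at r2) = 3862.33 m/s, v_t2 = 2685.07 m/s
Step 6: dv2 = |3862.33 - 2685.07| = 1177.27 m/s
Step 7: Total delta-v = 1584.29 + 1177.27 = 2761.6 m/s

2761.6


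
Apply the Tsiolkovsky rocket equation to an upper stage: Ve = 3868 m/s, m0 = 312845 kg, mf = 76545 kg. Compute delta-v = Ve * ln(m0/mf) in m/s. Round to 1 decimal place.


Step 1: Mass ratio m0/mf = 312845 / 76545 = 4.087073
Step 2: ln(4.087073) = 1.407829
Step 3: delta-v = 3868 * 1.407829 = 5445.5 m/s

5445.5


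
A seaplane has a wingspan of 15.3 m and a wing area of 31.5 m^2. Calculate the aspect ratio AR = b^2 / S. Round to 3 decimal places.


Step 1: b^2 = 15.3^2 = 234.09
Step 2: AR = 234.09 / 31.5 = 7.431

7.431


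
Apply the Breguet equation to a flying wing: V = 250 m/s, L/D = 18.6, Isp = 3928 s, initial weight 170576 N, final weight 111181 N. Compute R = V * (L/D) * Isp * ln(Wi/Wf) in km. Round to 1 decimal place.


Step 1: Coefficient = V * (L/D) * Isp = 250 * 18.6 * 3928 = 18265200.0 m
Step 2: Wi/Wf = 170576 / 111181 = 1.534219
Step 3: ln(1.534219) = 0.428021
Step 4: R = 18265200.0 * 0.428021 = 7817897.2 m = 7817.9 km

7817.9


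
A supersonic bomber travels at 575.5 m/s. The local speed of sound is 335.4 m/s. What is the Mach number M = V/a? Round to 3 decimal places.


Step 1: M = V / a = 575.5 / 335.4
Step 2: M = 1.716

1.716


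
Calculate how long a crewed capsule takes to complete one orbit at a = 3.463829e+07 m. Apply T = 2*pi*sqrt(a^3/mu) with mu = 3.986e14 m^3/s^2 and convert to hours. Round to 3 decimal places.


Step 1: a^3 / mu = 4.155941e+22 / 3.986e14 = 1.042634e+08
Step 2: sqrt(1.042634e+08) = 10210.9469 s
Step 3: T = 2*pi * 10210.9469 = 64157.27 s
Step 4: T in hours = 64157.27 / 3600 = 17.821 hours

17.821


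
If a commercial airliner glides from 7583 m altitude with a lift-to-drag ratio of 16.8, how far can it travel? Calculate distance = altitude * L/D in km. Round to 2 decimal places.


Step 1: Glide distance = altitude * L/D = 7583 * 16.8 = 127394.4 m
Step 2: Convert to km: 127394.4 / 1000 = 127.39 km

127.39


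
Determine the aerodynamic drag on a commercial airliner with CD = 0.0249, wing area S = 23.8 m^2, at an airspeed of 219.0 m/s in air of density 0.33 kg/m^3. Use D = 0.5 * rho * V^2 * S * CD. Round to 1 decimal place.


Step 1: Dynamic pressure q = 0.5 * 0.33 * 219.0^2 = 7913.565 Pa
Step 2: Drag D = q * S * CD = 7913.565 * 23.8 * 0.0249
Step 3: D = 4689.7 N

4689.7


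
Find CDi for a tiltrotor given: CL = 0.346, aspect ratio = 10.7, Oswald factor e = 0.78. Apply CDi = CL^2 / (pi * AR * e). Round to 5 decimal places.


Step 1: CL^2 = 0.346^2 = 0.119716
Step 2: pi * AR * e = 3.14159 * 10.7 * 0.78 = 26.219732
Step 3: CDi = 0.119716 / 26.219732 = 0.00457

0.00457


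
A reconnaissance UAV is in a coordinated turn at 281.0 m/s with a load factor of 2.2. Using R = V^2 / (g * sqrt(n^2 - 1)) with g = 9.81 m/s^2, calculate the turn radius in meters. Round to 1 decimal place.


Step 1: V^2 = 281.0^2 = 78961.0
Step 2: n^2 - 1 = 2.2^2 - 1 = 3.84
Step 3: sqrt(3.84) = 1.959592
Step 4: R = 78961.0 / (9.81 * 1.959592) = 4107.5 m

4107.5


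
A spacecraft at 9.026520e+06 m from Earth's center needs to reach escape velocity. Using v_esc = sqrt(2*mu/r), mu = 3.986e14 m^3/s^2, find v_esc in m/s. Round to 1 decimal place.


Step 1: 2*mu/r = 2 * 3.986e14 / 9.026520e+06 = 88317535.44
Step 2: v_esc = sqrt(88317535.44) = 9397.7 m/s

9397.7


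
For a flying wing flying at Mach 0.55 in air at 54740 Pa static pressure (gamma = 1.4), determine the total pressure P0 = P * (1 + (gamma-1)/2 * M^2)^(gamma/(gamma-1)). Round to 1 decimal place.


Step 1: (gamma-1)/2 * M^2 = 0.2 * 0.3025 = 0.0605
Step 2: 1 + 0.0605 = 1.0605
Step 3: Exponent gamma/(gamma-1) = 3.5
Step 4: P0 = 54740 * 1.0605^3.5 = 67234.5 Pa

67234.5


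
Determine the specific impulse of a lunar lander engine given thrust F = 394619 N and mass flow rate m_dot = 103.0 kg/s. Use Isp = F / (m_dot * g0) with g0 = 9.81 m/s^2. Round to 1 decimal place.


Step 1: m_dot * g0 = 103.0 * 9.81 = 1010.43
Step 2: Isp = 394619 / 1010.43 = 390.5 s

390.5


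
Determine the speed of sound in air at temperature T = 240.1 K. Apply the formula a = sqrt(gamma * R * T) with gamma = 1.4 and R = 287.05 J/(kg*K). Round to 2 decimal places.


Step 1: gamma * R * T = 1.4 * 287.05 * 240.1 = 96488.987
Step 2: a = sqrt(96488.987) = 310.63 m/s

310.63


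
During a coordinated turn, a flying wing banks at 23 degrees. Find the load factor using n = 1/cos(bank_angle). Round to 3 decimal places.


Step 1: Convert 23 degrees to radians = 0.401426
Step 2: cos(23 deg) = 0.920505
Step 3: n = 1 / 0.920505 = 1.086

1.086


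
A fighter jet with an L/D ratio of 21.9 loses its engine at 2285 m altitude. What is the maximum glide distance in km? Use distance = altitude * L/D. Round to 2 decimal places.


Step 1: Glide distance = altitude * L/D = 2285 * 21.9 = 50041.5 m
Step 2: Convert to km: 50041.5 / 1000 = 50.04 km

50.04


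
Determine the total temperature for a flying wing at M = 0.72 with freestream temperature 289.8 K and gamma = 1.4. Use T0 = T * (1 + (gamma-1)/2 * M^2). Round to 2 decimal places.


Step 1: (gamma-1)/2 = 0.2
Step 2: M^2 = 0.5184
Step 3: 1 + 0.2 * 0.5184 = 1.10368
Step 4: T0 = 289.8 * 1.10368 = 319.85 K

319.85


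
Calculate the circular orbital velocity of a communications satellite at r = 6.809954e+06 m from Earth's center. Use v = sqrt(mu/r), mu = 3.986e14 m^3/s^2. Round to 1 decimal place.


Step 1: mu / r = 3.986e14 / 6.809954e+06 = 58531966.5889
Step 2: v = sqrt(58531966.5889) = 7650.6 m/s

7650.6


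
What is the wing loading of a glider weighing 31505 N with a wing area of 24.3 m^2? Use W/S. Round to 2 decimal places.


Step 1: Wing loading = W / S = 31505 / 24.3
Step 2: Wing loading = 1296.50 N/m^2

1296.50


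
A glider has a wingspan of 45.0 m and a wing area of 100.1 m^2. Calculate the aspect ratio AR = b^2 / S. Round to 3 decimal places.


Step 1: b^2 = 45.0^2 = 2025.0
Step 2: AR = 2025.0 / 100.1 = 20.230

20.230


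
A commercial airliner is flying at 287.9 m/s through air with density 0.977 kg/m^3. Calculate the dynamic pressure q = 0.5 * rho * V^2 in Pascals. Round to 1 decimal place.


Step 1: V^2 = 287.9^2 = 82886.41
Step 2: q = 0.5 * 0.977 * 82886.41
Step 3: q = 40490.0 Pa

40490.0


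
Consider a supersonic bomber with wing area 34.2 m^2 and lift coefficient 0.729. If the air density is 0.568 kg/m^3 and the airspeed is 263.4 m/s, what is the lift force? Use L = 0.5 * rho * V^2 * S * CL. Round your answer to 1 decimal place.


Step 1: Calculate dynamic pressure q = 0.5 * 0.568 * 263.4^2 = 0.5 * 0.568 * 69379.56 = 19703.795 Pa
Step 2: Multiply by wing area and lift coefficient: L = 19703.795 * 34.2 * 0.729
Step 3: L = 673869.7904 * 0.729 = 491251.1 N

491251.1


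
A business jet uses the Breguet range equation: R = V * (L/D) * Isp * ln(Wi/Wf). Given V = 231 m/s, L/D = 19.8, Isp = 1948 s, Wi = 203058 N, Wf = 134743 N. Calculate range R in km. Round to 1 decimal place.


Step 1: Coefficient = V * (L/D) * Isp = 231 * 19.8 * 1948 = 8909762.4 m
Step 2: Wi/Wf = 203058 / 134743 = 1.507002
Step 3: ln(1.507002) = 0.410122
Step 4: R = 8909762.4 * 0.410122 = 3654093.1 m = 3654.1 km

3654.1


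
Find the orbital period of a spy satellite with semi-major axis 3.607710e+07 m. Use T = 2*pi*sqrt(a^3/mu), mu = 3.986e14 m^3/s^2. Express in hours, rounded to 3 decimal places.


Step 1: a^3 / mu = 4.695641e+22 / 3.986e14 = 1.178033e+08
Step 2: sqrt(1.178033e+08) = 10853.7242 s
Step 3: T = 2*pi * 10853.7242 = 68195.96 s
Step 4: T in hours = 68195.96 / 3600 = 18.943 hours

18.943


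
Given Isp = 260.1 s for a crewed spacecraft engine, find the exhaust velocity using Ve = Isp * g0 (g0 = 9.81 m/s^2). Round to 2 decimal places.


Step 1: Ve = Isp * g0 = 260.1 * 9.81
Step 2: Ve = 2551.58 m/s

2551.58


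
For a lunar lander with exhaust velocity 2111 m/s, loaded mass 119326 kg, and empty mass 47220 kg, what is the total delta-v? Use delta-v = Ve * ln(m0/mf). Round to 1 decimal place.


Step 1: Mass ratio m0/mf = 119326 / 47220 = 2.527022
Step 2: ln(2.527022) = 0.927042
Step 3: delta-v = 2111 * 0.927042 = 1957.0 m/s

1957.0


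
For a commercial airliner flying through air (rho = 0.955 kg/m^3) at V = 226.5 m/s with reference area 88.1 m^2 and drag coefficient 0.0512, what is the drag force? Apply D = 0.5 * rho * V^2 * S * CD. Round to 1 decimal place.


Step 1: Dynamic pressure q = 0.5 * 0.955 * 226.5^2 = 24496.8244 Pa
Step 2: Drag D = q * S * CD = 24496.8244 * 88.1 * 0.0512
Step 3: D = 110498.3 N

110498.3


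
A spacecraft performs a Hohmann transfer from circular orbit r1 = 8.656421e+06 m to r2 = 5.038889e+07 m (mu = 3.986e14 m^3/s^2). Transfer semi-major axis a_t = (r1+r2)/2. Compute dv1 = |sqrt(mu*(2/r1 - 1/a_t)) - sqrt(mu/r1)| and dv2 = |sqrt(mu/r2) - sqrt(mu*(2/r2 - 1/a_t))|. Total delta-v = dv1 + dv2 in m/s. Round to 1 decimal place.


Step 1: Transfer semi-major axis a_t = (8.656421e+06 + 5.038889e+07) / 2 = 2.952266e+07 m
Step 2: v1 (circular at r1) = sqrt(mu/r1) = 6785.78 m/s
Step 3: v_t1 = sqrt(mu*(2/r1 - 1/a_t)) = 8865.21 m/s
Step 4: dv1 = |8865.21 - 6785.78| = 2079.44 m/s
Step 5: v2 (circular at r2) = 2812.56 m/s, v_t2 = 1522.97 m/s
Step 6: dv2 = |2812.56 - 1522.97| = 1289.58 m/s
Step 7: Total delta-v = 2079.44 + 1289.58 = 3369.0 m/s

3369.0


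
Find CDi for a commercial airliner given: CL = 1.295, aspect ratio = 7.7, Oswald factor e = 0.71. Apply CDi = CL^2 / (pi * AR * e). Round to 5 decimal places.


Step 1: CL^2 = 1.295^2 = 1.677025
Step 2: pi * AR * e = 3.14159 * 7.7 * 0.71 = 17.175087
Step 3: CDi = 1.677025 / 17.175087 = 0.09764

0.09764


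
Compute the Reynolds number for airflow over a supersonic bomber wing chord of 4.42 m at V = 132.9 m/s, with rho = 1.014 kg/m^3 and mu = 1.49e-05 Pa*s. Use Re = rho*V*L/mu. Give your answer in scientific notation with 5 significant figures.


Step 1: Numerator = rho * V * L = 1.014 * 132.9 * 4.42 = 595.641852
Step 2: Re = 595.641852 / 1.49e-05
Step 3: Re = 3.9976e+07

3.9976e+07


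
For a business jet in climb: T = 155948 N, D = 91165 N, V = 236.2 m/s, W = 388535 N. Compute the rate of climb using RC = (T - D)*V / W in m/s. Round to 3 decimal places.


Step 1: Excess thrust = T - D = 155948 - 91165 = 64783 N
Step 2: Excess power = 64783 * 236.2 = 15301744.6 W
Step 3: RC = 15301744.6 / 388535 = 39.383 m/s

39.383


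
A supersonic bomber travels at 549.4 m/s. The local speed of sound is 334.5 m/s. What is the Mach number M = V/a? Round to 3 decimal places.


Step 1: M = V / a = 549.4 / 334.5
Step 2: M = 1.642

1.642


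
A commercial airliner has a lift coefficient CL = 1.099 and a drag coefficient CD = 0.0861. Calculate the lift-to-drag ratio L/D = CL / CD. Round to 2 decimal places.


Step 1: L/D = CL / CD = 1.099 / 0.0861
Step 2: L/D = 12.76

12.76


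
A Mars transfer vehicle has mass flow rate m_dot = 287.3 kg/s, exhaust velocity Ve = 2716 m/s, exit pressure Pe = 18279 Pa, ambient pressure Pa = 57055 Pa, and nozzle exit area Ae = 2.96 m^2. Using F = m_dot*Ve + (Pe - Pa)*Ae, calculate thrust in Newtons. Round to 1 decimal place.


Step 1: Momentum thrust = m_dot * Ve = 287.3 * 2716 = 780306.8 N
Step 2: Pressure thrust = (Pe - Pa) * Ae = (18279 - 57055) * 2.96 = -114776.96 N
Step 3: Total thrust F = 780306.8 + -114776.96 = 665529.8 N

665529.8


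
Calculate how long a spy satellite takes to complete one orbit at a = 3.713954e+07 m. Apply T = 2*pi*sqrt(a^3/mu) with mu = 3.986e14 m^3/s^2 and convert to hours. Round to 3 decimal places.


Step 1: a^3 / mu = 5.122825e+22 / 3.986e14 = 1.285205e+08
Step 2: sqrt(1.285205e+08) = 11336.6864 s
Step 3: T = 2*pi * 11336.6864 = 71230.5 s
Step 4: T in hours = 71230.5 / 3600 = 19.786 hours

19.786


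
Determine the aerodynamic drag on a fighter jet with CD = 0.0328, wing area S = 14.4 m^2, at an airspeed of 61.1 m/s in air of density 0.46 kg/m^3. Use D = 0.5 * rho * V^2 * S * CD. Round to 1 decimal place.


Step 1: Dynamic pressure q = 0.5 * 0.46 * 61.1^2 = 858.6383 Pa
Step 2: Drag D = q * S * CD = 858.6383 * 14.4 * 0.0328
Step 3: D = 405.6 N

405.6


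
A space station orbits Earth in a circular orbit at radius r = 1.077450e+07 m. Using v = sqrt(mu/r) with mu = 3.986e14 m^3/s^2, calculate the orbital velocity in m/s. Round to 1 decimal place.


Step 1: mu / r = 3.986e14 / 1.077450e+07 = 36994756.1372
Step 2: v = sqrt(36994756.1372) = 6082.3 m/s

6082.3


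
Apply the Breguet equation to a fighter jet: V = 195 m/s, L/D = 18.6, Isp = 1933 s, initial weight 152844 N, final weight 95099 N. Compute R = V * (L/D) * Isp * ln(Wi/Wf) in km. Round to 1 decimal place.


Step 1: Coefficient = V * (L/D) * Isp = 195 * 18.6 * 1933 = 7010991.0 m
Step 2: Wi/Wf = 152844 / 95099 = 1.607209
Step 3: ln(1.607209) = 0.474499
Step 4: R = 7010991.0 * 0.474499 = 3326710.6 m = 3326.7 km

3326.7


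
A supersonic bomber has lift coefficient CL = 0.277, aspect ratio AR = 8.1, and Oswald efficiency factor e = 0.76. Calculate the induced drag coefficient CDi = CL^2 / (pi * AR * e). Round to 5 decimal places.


Step 1: CL^2 = 0.277^2 = 0.076729
Step 2: pi * AR * e = 3.14159 * 8.1 * 0.76 = 19.339644
Step 3: CDi = 0.076729 / 19.339644 = 0.00397

0.00397


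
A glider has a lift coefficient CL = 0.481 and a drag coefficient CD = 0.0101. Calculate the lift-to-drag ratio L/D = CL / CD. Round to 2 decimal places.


Step 1: L/D = CL / CD = 0.481 / 0.0101
Step 2: L/D = 47.62

47.62


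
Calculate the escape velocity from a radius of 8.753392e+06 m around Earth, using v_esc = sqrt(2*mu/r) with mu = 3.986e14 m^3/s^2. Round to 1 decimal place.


Step 1: 2*mu/r = 2 * 3.986e14 / 8.753392e+06 = 91073266.2264
Step 2: v_esc = sqrt(91073266.2264) = 9543.2 m/s

9543.2


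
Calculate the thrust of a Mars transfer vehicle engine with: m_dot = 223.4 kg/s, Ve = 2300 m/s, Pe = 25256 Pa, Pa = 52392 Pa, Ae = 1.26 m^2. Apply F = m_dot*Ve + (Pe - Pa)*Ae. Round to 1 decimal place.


Step 1: Momentum thrust = m_dot * Ve = 223.4 * 2300 = 513820.0 N
Step 2: Pressure thrust = (Pe - Pa) * Ae = (25256 - 52392) * 1.26 = -34191.36 N
Step 3: Total thrust F = 513820.0 + -34191.36 = 479628.6 N

479628.6


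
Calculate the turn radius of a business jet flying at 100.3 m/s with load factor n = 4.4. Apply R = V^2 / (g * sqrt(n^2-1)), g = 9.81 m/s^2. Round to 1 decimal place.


Step 1: V^2 = 100.3^2 = 10060.09
Step 2: n^2 - 1 = 4.4^2 - 1 = 18.36
Step 3: sqrt(18.36) = 4.284857
Step 4: R = 10060.09 / (9.81 * 4.284857) = 239.3 m

239.3


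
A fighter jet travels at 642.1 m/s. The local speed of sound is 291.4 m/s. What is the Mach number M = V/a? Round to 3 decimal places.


Step 1: M = V / a = 642.1 / 291.4
Step 2: M = 2.204

2.204


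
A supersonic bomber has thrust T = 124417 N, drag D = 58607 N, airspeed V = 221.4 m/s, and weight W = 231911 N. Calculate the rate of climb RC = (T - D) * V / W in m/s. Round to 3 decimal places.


Step 1: Excess thrust = T - D = 124417 - 58607 = 65810 N
Step 2: Excess power = 65810 * 221.4 = 14570334.0 W
Step 3: RC = 14570334.0 / 231911 = 62.827 m/s

62.827


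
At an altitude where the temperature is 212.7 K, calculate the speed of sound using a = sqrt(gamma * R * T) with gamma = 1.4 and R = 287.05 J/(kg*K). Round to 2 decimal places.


Step 1: gamma * R * T = 1.4 * 287.05 * 212.7 = 85477.749
Step 2: a = sqrt(85477.749) = 292.37 m/s

292.37


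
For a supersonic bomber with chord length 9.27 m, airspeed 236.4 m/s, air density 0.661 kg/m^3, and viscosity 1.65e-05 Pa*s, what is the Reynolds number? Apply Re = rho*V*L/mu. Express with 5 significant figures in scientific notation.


Step 1: Numerator = rho * V * L = 0.661 * 236.4 * 9.27 = 1448.533908
Step 2: Re = 1448.533908 / 1.65e-05
Step 3: Re = 8.7790e+07

8.7790e+07


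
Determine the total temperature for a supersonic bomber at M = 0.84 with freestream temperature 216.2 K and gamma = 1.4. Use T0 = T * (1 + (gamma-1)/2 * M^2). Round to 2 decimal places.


Step 1: (gamma-1)/2 = 0.2
Step 2: M^2 = 0.7056
Step 3: 1 + 0.2 * 0.7056 = 1.14112
Step 4: T0 = 216.2 * 1.14112 = 246.71 K

246.71


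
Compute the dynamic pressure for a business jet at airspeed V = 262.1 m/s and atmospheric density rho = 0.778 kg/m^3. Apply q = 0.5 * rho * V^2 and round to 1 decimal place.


Step 1: V^2 = 262.1^2 = 68696.41
Step 2: q = 0.5 * 0.778 * 68696.41
Step 3: q = 26722.9 Pa

26722.9


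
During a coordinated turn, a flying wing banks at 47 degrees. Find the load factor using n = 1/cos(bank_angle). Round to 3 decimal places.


Step 1: Convert 47 degrees to radians = 0.820305
Step 2: cos(47 deg) = 0.681998
Step 3: n = 1 / 0.681998 = 1.466

1.466


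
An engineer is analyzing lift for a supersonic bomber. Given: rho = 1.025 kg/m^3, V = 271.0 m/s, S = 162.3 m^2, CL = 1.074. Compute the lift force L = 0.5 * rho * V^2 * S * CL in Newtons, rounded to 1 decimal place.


Step 1: Calculate dynamic pressure q = 0.5 * 1.025 * 271.0^2 = 0.5 * 1.025 * 73441.0 = 37638.5125 Pa
Step 2: Multiply by wing area and lift coefficient: L = 37638.5125 * 162.3 * 1.074
Step 3: L = 6108730.5788 * 1.074 = 6560776.6 N

6560776.6


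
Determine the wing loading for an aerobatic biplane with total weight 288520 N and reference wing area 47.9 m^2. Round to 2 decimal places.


Step 1: Wing loading = W / S = 288520 / 47.9
Step 2: Wing loading = 6023.38 N/m^2

6023.38


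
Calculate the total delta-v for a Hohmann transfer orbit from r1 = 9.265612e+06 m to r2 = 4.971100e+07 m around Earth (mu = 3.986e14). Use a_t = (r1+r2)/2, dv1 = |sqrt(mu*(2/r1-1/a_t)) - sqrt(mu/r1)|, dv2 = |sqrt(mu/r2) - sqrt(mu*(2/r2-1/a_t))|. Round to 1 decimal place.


Step 1: Transfer semi-major axis a_t = (9.265612e+06 + 4.971100e+07) / 2 = 2.948831e+07 m
Step 2: v1 (circular at r1) = sqrt(mu/r1) = 6558.91 m/s
Step 3: v_t1 = sqrt(mu*(2/r1 - 1/a_t)) = 8515.95 m/s
Step 4: dv1 = |8515.95 - 6558.91| = 1957.04 m/s
Step 5: v2 (circular at r2) = 2831.67 m/s, v_t2 = 1587.28 m/s
Step 6: dv2 = |2831.67 - 1587.28| = 1244.38 m/s
Step 7: Total delta-v = 1957.04 + 1244.38 = 3201.4 m/s

3201.4


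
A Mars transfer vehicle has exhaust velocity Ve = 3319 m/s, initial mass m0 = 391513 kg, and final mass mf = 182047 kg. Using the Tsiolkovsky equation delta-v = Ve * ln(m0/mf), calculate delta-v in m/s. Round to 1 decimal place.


Step 1: Mass ratio m0/mf = 391513 / 182047 = 2.150615
Step 2: ln(2.150615) = 0.765754
Step 3: delta-v = 3319 * 0.765754 = 2541.5 m/s

2541.5


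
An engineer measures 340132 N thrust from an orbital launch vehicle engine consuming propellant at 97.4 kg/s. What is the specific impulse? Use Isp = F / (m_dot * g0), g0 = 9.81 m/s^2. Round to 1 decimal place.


Step 1: m_dot * g0 = 97.4 * 9.81 = 955.49
Step 2: Isp = 340132 / 955.49 = 356.0 s

356.0


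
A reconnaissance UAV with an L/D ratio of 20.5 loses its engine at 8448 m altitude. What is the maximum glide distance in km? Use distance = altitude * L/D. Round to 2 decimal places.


Step 1: Glide distance = altitude * L/D = 8448 * 20.5 = 173184.0 m
Step 2: Convert to km: 173184.0 / 1000 = 173.18 km

173.18


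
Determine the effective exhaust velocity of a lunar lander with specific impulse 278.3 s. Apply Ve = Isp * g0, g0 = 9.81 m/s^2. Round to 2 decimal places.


Step 1: Ve = Isp * g0 = 278.3 * 9.81
Step 2: Ve = 2730.12 m/s

2730.12


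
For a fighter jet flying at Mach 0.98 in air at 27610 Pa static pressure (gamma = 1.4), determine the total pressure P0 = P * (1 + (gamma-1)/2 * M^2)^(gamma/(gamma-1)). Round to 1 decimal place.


Step 1: (gamma-1)/2 * M^2 = 0.2 * 0.9604 = 0.19208
Step 2: 1 + 0.19208 = 1.19208
Step 3: Exponent gamma/(gamma-1) = 3.5
Step 4: P0 = 27610 * 1.19208^3.5 = 51066.4 Pa

51066.4


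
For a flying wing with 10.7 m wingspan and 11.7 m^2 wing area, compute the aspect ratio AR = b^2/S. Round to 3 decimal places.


Step 1: b^2 = 10.7^2 = 114.49
Step 2: AR = 114.49 / 11.7 = 9.785

9.785


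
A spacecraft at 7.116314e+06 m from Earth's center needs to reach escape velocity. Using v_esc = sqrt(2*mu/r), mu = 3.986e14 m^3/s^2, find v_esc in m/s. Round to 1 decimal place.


Step 1: 2*mu/r = 2 * 3.986e14 / 7.116314e+06 = 112024286.7305
Step 2: v_esc = sqrt(112024286.7305) = 10584.2 m/s

10584.2


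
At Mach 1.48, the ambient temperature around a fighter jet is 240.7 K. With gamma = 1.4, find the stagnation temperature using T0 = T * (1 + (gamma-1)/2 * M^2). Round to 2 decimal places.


Step 1: (gamma-1)/2 = 0.2
Step 2: M^2 = 2.1904
Step 3: 1 + 0.2 * 2.1904 = 1.43808
Step 4: T0 = 240.7 * 1.43808 = 346.15 K

346.15


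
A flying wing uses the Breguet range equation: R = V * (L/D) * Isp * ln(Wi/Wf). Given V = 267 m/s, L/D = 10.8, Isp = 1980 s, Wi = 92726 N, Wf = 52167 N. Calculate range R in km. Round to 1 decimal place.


Step 1: Coefficient = V * (L/D) * Isp = 267 * 10.8 * 1980 = 5709528.0 m
Step 2: Wi/Wf = 92726 / 52167 = 1.777484
Step 3: ln(1.777484) = 0.575199
Step 4: R = 5709528.0 * 0.575199 = 3284113.6 m = 3284.1 km

3284.1


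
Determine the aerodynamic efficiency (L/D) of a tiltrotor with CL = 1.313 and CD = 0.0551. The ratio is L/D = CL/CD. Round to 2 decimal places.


Step 1: L/D = CL / CD = 1.313 / 0.0551
Step 2: L/D = 23.83

23.83


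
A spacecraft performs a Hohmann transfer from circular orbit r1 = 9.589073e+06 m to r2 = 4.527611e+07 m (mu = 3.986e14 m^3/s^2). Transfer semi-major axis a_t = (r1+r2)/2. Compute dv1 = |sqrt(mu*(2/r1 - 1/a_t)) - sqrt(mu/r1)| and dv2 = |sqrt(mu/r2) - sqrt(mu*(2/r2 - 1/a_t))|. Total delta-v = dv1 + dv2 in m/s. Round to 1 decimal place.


Step 1: Transfer semi-major axis a_t = (9.589073e+06 + 4.527611e+07) / 2 = 2.743259e+07 m
Step 2: v1 (circular at r1) = sqrt(mu/r1) = 6447.34 m/s
Step 3: v_t1 = sqrt(mu*(2/r1 - 1/a_t)) = 8282.88 m/s
Step 4: dv1 = |8282.88 - 6447.34| = 1835.55 m/s
Step 5: v2 (circular at r2) = 2967.11 m/s, v_t2 = 1754.24 m/s
Step 6: dv2 = |2967.11 - 1754.24| = 1212.87 m/s
Step 7: Total delta-v = 1835.55 + 1212.87 = 3048.4 m/s

3048.4


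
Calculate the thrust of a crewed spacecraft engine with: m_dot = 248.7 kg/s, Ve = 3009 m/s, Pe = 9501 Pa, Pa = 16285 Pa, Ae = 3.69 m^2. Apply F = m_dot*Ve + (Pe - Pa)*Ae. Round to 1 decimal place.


Step 1: Momentum thrust = m_dot * Ve = 248.7 * 3009 = 748338.3 N
Step 2: Pressure thrust = (Pe - Pa) * Ae = (9501 - 16285) * 3.69 = -25032.96 N
Step 3: Total thrust F = 748338.3 + -25032.96 = 723305.3 N

723305.3


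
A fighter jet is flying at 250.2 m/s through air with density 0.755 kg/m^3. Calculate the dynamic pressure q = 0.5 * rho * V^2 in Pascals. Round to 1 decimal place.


Step 1: V^2 = 250.2^2 = 62600.04
Step 2: q = 0.5 * 0.755 * 62600.04
Step 3: q = 23631.5 Pa

23631.5


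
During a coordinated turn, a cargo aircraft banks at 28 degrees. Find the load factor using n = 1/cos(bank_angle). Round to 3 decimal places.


Step 1: Convert 28 degrees to radians = 0.488692
Step 2: cos(28 deg) = 0.882948
Step 3: n = 1 / 0.882948 = 1.133

1.133


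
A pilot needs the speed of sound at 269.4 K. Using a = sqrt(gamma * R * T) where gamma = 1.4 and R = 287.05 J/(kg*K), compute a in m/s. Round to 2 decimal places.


Step 1: gamma * R * T = 1.4 * 287.05 * 269.4 = 108263.778
Step 2: a = sqrt(108263.778) = 329.03 m/s

329.03


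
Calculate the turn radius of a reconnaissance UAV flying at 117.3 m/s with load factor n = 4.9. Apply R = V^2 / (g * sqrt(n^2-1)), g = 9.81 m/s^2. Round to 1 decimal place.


Step 1: V^2 = 117.3^2 = 13759.29
Step 2: n^2 - 1 = 4.9^2 - 1 = 23.01
Step 3: sqrt(23.01) = 4.796874
Step 4: R = 13759.29 / (9.81 * 4.796874) = 292.4 m

292.4


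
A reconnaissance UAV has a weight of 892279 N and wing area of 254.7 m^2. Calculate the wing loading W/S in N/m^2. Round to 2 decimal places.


Step 1: Wing loading = W / S = 892279 / 254.7
Step 2: Wing loading = 3503.25 N/m^2

3503.25


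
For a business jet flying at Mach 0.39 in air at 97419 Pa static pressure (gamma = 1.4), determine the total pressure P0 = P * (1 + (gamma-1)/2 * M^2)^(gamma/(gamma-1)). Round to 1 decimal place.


Step 1: (gamma-1)/2 * M^2 = 0.2 * 0.1521 = 0.03042
Step 2: 1 + 0.03042 = 1.03042
Step 3: Exponent gamma/(gamma-1) = 3.5
Step 4: P0 = 97419 * 1.03042^3.5 = 108191.6 Pa

108191.6


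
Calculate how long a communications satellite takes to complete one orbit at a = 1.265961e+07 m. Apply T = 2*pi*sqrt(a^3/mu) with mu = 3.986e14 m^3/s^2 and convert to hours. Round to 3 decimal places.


Step 1: a^3 / mu = 2.028902e+21 / 3.986e14 = 5.090069e+06
Step 2: sqrt(5.090069e+06) = 2256.1182 s
Step 3: T = 2*pi * 2256.1182 = 14175.61 s
Step 4: T in hours = 14175.61 / 3600 = 3.938 hours

3.938


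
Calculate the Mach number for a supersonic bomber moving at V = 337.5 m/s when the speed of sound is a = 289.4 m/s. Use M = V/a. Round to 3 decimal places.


Step 1: M = V / a = 337.5 / 289.4
Step 2: M = 1.166

1.166


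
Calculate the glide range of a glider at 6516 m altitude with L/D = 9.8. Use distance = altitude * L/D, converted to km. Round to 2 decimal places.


Step 1: Glide distance = altitude * L/D = 6516 * 9.8 = 63856.8 m
Step 2: Convert to km: 63856.8 / 1000 = 63.86 km

63.86


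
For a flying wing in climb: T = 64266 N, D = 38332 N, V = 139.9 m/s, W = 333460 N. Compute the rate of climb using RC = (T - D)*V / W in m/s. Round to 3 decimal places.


Step 1: Excess thrust = T - D = 64266 - 38332 = 25934 N
Step 2: Excess power = 25934 * 139.9 = 3628166.6 W
Step 3: RC = 3628166.6 / 333460 = 10.880 m/s

10.880


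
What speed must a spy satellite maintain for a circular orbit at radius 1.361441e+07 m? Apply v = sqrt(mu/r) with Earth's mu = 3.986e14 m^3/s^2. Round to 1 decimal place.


Step 1: mu / r = 3.986e14 / 1.361441e+07 = 29277801.976
Step 2: v = sqrt(29277801.976) = 5410.9 m/s

5410.9


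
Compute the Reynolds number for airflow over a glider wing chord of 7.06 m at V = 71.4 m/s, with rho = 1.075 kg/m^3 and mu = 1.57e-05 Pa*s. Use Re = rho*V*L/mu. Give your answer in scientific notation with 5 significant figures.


Step 1: Numerator = rho * V * L = 1.075 * 71.4 * 7.06 = 541.8903
Step 2: Re = 541.8903 / 1.57e-05
Step 3: Re = 3.4515e+07

3.4515e+07


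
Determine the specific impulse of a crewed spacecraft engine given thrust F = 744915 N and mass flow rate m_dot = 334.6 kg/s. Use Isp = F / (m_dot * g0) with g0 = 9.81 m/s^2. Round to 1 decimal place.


Step 1: m_dot * g0 = 334.6 * 9.81 = 3282.43
Step 2: Isp = 744915 / 3282.43 = 226.9 s

226.9


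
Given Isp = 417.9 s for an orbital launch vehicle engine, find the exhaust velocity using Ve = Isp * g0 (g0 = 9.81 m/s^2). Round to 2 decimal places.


Step 1: Ve = Isp * g0 = 417.9 * 9.81
Step 2: Ve = 4099.60 m/s

4099.60


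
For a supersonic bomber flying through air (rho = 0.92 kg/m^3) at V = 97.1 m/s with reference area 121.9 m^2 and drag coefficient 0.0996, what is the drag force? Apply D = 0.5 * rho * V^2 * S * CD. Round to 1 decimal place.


Step 1: Dynamic pressure q = 0.5 * 0.92 * 97.1^2 = 4337.0686 Pa
Step 2: Drag D = q * S * CD = 4337.0686 * 121.9 * 0.0996
Step 3: D = 52657.4 N

52657.4


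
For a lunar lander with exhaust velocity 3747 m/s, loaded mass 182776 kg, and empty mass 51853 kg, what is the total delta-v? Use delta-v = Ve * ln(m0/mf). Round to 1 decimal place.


Step 1: Mass ratio m0/mf = 182776 / 51853 = 3.524888
Step 2: ln(3.524888) = 1.259849
Step 3: delta-v = 3747 * 1.259849 = 4720.7 m/s

4720.7


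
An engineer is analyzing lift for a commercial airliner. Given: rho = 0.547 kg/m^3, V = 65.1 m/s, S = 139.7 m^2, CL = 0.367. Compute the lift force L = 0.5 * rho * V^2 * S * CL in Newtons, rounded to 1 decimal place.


Step 1: Calculate dynamic pressure q = 0.5 * 0.547 * 65.1^2 = 0.5 * 0.547 * 4238.01 = 1159.0957 Pa
Step 2: Multiply by wing area and lift coefficient: L = 1159.0957 * 139.7 * 0.367
Step 3: L = 161925.6742 * 0.367 = 59426.7 N

59426.7


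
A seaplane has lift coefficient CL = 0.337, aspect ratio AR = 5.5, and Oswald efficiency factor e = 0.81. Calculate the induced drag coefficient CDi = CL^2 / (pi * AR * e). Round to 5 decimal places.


Step 1: CL^2 = 0.337^2 = 0.113569
Step 2: pi * AR * e = 3.14159 * 5.5 * 0.81 = 13.995795
Step 3: CDi = 0.113569 / 13.995795 = 0.00811

0.00811


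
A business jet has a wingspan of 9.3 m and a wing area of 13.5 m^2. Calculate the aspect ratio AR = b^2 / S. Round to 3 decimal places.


Step 1: b^2 = 9.3^2 = 86.49
Step 2: AR = 86.49 / 13.5 = 6.407

6.407


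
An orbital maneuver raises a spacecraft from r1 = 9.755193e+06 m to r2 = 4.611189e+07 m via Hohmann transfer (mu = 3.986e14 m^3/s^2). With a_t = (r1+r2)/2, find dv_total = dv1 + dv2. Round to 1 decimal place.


Step 1: Transfer semi-major axis a_t = (9.755193e+06 + 4.611189e+07) / 2 = 2.793354e+07 m
Step 2: v1 (circular at r1) = sqrt(mu/r1) = 6392.21 m/s
Step 3: v_t1 = sqrt(mu*(2/r1 - 1/a_t)) = 8212.86 m/s
Step 4: dv1 = |8212.86 - 6392.21| = 1820.65 m/s
Step 5: v2 (circular at r2) = 2940.1 m/s, v_t2 = 1737.47 m/s
Step 6: dv2 = |2940.1 - 1737.47| = 1202.63 m/s
Step 7: Total delta-v = 1820.65 + 1202.63 = 3023.3 m/s

3023.3


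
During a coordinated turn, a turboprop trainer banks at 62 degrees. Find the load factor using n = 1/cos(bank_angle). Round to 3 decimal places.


Step 1: Convert 62 degrees to radians = 1.082104
Step 2: cos(62 deg) = 0.469472
Step 3: n = 1 / 0.469472 = 2.130

2.130


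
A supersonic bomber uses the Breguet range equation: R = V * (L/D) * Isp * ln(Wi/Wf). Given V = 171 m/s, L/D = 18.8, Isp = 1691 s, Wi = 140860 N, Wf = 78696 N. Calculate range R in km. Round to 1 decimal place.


Step 1: Coefficient = V * (L/D) * Isp = 171 * 18.8 * 1691 = 5436226.8 m
Step 2: Wi/Wf = 140860 / 78696 = 1.789926
Step 3: ln(1.789926) = 0.582174
Step 4: R = 5436226.8 * 0.582174 = 3164830.8 m = 3164.8 km

3164.8


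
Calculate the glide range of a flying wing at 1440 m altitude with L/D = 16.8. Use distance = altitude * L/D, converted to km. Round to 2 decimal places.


Step 1: Glide distance = altitude * L/D = 1440 * 16.8 = 24192.0 m
Step 2: Convert to km: 24192.0 / 1000 = 24.19 km

24.19


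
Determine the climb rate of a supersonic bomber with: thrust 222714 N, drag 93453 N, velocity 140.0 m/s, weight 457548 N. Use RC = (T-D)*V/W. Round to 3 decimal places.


Step 1: Excess thrust = T - D = 222714 - 93453 = 129261 N
Step 2: Excess power = 129261 * 140.0 = 18096540.0 W
Step 3: RC = 18096540.0 / 457548 = 39.551 m/s

39.551


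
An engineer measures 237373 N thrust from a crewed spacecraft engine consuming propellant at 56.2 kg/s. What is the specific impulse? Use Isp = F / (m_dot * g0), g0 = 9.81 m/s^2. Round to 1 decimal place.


Step 1: m_dot * g0 = 56.2 * 9.81 = 551.32
Step 2: Isp = 237373 / 551.32 = 430.6 s

430.6


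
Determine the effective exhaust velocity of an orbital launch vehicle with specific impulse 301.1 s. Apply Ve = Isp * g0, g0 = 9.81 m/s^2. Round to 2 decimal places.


Step 1: Ve = Isp * g0 = 301.1 * 9.81
Step 2: Ve = 2953.79 m/s

2953.79


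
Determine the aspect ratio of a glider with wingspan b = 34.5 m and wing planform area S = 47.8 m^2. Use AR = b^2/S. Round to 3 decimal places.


Step 1: b^2 = 34.5^2 = 1190.25
Step 2: AR = 1190.25 / 47.8 = 24.901

24.901
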